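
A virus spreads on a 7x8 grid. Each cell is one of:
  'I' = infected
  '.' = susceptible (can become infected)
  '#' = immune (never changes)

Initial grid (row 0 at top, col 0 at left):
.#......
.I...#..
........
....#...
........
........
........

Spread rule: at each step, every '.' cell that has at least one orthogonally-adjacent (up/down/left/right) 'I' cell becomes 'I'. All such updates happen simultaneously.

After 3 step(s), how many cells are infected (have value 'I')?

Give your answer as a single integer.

Answer: 16

Derivation:
Step 0 (initial): 1 infected
Step 1: +3 new -> 4 infected
Step 2: +6 new -> 10 infected
Step 3: +6 new -> 16 infected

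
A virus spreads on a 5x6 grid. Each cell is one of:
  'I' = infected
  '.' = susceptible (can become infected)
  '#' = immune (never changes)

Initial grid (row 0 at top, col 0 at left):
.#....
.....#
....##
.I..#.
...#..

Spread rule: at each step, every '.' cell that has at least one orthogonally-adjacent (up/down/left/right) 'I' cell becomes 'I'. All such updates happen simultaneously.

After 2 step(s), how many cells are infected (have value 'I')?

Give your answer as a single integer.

Answer: 11

Derivation:
Step 0 (initial): 1 infected
Step 1: +4 new -> 5 infected
Step 2: +6 new -> 11 infected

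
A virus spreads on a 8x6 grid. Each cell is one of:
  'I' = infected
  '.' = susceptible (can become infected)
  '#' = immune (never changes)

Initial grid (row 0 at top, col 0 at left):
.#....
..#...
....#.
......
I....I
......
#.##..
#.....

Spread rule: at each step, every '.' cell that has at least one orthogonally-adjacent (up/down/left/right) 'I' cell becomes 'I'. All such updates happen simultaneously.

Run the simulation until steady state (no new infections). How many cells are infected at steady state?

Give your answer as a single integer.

Step 0 (initial): 2 infected
Step 1: +6 new -> 8 infected
Step 2: +9 new -> 17 infected
Step 3: +10 new -> 27 infected
Step 4: +8 new -> 35 infected
Step 5: +4 new -> 39 infected
Step 6: +1 new -> 40 infected
Step 7: +1 new -> 41 infected
Step 8: +0 new -> 41 infected

Answer: 41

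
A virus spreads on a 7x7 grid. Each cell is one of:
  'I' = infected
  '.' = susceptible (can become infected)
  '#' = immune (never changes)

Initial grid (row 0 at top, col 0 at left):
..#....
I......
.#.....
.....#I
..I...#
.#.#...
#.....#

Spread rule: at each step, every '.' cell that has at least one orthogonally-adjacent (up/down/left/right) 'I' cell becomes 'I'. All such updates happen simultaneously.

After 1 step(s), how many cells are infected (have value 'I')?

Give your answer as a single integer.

Step 0 (initial): 3 infected
Step 1: +8 new -> 11 infected

Answer: 11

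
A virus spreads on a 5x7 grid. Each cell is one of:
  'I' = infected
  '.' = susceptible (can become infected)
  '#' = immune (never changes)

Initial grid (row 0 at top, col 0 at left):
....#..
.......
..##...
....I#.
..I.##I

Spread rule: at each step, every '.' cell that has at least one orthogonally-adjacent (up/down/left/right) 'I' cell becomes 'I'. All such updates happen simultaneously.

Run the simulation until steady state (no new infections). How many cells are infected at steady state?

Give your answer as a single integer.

Answer: 29

Derivation:
Step 0 (initial): 3 infected
Step 1: +6 new -> 9 infected
Step 2: +5 new -> 14 infected
Step 3: +5 new -> 19 infected
Step 4: +6 new -> 25 infected
Step 5: +3 new -> 28 infected
Step 6: +1 new -> 29 infected
Step 7: +0 new -> 29 infected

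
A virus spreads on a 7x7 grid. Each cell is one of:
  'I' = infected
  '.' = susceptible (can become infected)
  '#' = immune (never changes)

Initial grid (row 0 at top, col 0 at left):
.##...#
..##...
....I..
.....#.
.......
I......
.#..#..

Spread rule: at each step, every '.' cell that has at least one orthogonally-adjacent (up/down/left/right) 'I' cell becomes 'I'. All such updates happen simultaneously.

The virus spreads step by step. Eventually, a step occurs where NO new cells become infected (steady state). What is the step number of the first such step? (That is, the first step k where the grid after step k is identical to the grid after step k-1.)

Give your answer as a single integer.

Step 0 (initial): 2 infected
Step 1: +7 new -> 9 infected
Step 2: +9 new -> 18 infected
Step 3: +14 new -> 32 infected
Step 4: +5 new -> 37 infected
Step 5: +3 new -> 40 infected
Step 6: +1 new -> 41 infected
Step 7: +0 new -> 41 infected

Answer: 7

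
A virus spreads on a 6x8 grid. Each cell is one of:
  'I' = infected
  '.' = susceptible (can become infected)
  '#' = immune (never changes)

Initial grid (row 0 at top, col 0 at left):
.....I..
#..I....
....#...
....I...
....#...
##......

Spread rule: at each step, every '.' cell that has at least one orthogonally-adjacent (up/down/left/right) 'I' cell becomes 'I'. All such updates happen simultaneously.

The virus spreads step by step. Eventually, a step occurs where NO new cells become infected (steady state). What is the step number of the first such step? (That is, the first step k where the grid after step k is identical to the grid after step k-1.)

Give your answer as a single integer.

Step 0 (initial): 3 infected
Step 1: +9 new -> 12 infected
Step 2: +10 new -> 22 infected
Step 3: +10 new -> 32 infected
Step 4: +9 new -> 41 infected
Step 5: +2 new -> 43 infected
Step 6: +0 new -> 43 infected

Answer: 6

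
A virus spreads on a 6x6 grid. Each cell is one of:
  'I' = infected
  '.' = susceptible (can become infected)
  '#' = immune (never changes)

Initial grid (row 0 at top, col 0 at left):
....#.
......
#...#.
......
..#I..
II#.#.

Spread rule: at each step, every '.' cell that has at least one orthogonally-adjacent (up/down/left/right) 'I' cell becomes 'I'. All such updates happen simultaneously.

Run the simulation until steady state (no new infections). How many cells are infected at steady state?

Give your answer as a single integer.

Answer: 30

Derivation:
Step 0 (initial): 3 infected
Step 1: +5 new -> 8 infected
Step 2: +6 new -> 14 infected
Step 3: +5 new -> 19 infected
Step 4: +5 new -> 24 infected
Step 5: +4 new -> 28 infected
Step 6: +2 new -> 30 infected
Step 7: +0 new -> 30 infected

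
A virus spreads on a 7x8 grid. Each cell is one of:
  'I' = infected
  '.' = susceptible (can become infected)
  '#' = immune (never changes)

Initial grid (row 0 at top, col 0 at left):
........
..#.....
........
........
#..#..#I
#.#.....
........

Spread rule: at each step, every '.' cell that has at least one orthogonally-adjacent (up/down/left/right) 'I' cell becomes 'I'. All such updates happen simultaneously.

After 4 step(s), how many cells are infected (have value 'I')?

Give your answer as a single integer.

Answer: 19

Derivation:
Step 0 (initial): 1 infected
Step 1: +2 new -> 3 infected
Step 2: +4 new -> 7 infected
Step 3: +5 new -> 12 infected
Step 4: +7 new -> 19 infected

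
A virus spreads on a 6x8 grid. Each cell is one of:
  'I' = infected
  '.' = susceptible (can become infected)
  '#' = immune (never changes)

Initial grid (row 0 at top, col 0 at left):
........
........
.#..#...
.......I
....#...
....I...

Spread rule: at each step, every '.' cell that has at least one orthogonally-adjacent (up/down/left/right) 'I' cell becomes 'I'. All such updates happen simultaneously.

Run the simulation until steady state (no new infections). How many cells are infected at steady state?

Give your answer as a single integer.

Step 0 (initial): 2 infected
Step 1: +5 new -> 7 infected
Step 2: +9 new -> 16 infected
Step 3: +7 new -> 23 infected
Step 4: +6 new -> 29 infected
Step 5: +6 new -> 35 infected
Step 6: +4 new -> 39 infected
Step 7: +3 new -> 42 infected
Step 8: +2 new -> 44 infected
Step 9: +1 new -> 45 infected
Step 10: +0 new -> 45 infected

Answer: 45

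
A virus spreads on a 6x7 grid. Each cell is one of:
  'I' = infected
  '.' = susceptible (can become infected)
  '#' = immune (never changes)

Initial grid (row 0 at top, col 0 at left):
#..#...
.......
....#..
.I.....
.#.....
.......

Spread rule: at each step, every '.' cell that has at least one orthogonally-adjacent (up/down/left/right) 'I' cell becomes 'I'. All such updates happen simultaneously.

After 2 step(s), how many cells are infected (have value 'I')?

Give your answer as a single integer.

Answer: 10

Derivation:
Step 0 (initial): 1 infected
Step 1: +3 new -> 4 infected
Step 2: +6 new -> 10 infected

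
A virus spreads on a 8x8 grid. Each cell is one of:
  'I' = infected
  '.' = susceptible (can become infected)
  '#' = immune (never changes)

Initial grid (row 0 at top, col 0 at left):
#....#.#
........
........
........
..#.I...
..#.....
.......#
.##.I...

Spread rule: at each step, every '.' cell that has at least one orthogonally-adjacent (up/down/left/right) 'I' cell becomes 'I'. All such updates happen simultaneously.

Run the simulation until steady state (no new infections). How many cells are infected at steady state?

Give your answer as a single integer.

Answer: 56

Derivation:
Step 0 (initial): 2 infected
Step 1: +7 new -> 9 infected
Step 2: +9 new -> 18 infected
Step 3: +10 new -> 28 infected
Step 4: +9 new -> 37 infected
Step 5: +9 new -> 46 infected
Step 6: +8 new -> 54 infected
Step 7: +2 new -> 56 infected
Step 8: +0 new -> 56 infected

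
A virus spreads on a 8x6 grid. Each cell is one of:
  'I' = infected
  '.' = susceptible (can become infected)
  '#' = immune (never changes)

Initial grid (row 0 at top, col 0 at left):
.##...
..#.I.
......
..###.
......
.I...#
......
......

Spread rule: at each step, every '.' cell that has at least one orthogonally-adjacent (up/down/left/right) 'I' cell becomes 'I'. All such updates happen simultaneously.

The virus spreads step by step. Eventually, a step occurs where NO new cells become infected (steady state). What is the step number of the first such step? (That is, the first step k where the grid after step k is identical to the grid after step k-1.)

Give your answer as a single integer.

Step 0 (initial): 2 infected
Step 1: +8 new -> 10 infected
Step 2: +11 new -> 21 infected
Step 3: +9 new -> 30 infected
Step 4: +6 new -> 36 infected
Step 5: +3 new -> 39 infected
Step 6: +2 new -> 41 infected
Step 7: +0 new -> 41 infected

Answer: 7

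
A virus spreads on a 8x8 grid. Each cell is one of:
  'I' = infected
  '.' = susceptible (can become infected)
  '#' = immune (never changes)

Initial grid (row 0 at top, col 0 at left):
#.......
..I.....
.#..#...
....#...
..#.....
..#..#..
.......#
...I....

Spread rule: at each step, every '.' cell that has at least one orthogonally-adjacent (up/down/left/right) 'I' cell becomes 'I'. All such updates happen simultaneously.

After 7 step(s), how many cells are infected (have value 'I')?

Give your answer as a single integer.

Answer: 56

Derivation:
Step 0 (initial): 2 infected
Step 1: +7 new -> 9 infected
Step 2: +11 new -> 20 infected
Step 3: +11 new -> 31 infected
Step 4: +10 new -> 41 infected
Step 5: +8 new -> 49 infected
Step 6: +5 new -> 54 infected
Step 7: +2 new -> 56 infected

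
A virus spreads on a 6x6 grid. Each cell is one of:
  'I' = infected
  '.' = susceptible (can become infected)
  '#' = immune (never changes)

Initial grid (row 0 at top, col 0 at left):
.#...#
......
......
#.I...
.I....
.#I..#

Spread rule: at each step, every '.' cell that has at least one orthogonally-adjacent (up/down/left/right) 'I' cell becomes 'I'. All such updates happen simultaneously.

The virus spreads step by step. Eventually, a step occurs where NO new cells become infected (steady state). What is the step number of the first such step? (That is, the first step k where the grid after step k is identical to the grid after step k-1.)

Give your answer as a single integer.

Step 0 (initial): 3 infected
Step 1: +6 new -> 9 infected
Step 2: +7 new -> 16 infected
Step 3: +7 new -> 23 infected
Step 4: +5 new -> 28 infected
Step 5: +3 new -> 31 infected
Step 6: +0 new -> 31 infected

Answer: 6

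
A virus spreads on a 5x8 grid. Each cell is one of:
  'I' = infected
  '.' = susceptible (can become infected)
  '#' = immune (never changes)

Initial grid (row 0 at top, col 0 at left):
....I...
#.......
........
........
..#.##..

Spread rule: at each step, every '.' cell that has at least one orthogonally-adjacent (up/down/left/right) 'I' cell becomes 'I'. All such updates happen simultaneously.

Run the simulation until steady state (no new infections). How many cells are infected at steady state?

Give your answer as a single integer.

Step 0 (initial): 1 infected
Step 1: +3 new -> 4 infected
Step 2: +5 new -> 9 infected
Step 3: +7 new -> 16 infected
Step 4: +7 new -> 23 infected
Step 5: +5 new -> 28 infected
Step 6: +4 new -> 32 infected
Step 7: +3 new -> 35 infected
Step 8: +1 new -> 36 infected
Step 9: +0 new -> 36 infected

Answer: 36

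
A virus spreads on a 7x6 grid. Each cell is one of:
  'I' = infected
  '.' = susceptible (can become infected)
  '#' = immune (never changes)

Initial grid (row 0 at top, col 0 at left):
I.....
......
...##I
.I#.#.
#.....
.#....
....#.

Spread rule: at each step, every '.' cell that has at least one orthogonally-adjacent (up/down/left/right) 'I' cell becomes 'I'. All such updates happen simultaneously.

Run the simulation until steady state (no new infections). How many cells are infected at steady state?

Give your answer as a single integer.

Answer: 35

Derivation:
Step 0 (initial): 3 infected
Step 1: +7 new -> 10 infected
Step 2: +8 new -> 18 infected
Step 3: +8 new -> 26 infected
Step 4: +5 new -> 31 infected
Step 5: +2 new -> 33 infected
Step 6: +1 new -> 34 infected
Step 7: +1 new -> 35 infected
Step 8: +0 new -> 35 infected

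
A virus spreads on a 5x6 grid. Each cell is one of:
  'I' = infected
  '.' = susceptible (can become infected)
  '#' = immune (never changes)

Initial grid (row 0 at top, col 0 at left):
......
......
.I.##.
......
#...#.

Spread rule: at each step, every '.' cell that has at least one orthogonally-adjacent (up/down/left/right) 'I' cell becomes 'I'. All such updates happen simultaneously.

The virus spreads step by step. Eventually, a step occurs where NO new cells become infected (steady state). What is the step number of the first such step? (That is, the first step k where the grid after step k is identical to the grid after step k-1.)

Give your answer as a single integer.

Answer: 7

Derivation:
Step 0 (initial): 1 infected
Step 1: +4 new -> 5 infected
Step 2: +6 new -> 11 infected
Step 3: +5 new -> 16 infected
Step 4: +4 new -> 20 infected
Step 5: +3 new -> 23 infected
Step 6: +3 new -> 26 infected
Step 7: +0 new -> 26 infected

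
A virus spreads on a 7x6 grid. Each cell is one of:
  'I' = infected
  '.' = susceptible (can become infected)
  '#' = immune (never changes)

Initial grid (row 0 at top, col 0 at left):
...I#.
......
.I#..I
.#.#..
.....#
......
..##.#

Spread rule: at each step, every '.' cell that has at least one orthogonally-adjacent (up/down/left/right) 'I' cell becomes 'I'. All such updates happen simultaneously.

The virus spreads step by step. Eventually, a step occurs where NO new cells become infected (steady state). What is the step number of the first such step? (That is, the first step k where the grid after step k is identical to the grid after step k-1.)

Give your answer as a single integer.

Step 0 (initial): 3 infected
Step 1: +7 new -> 10 infected
Step 2: +8 new -> 18 infected
Step 3: +3 new -> 21 infected
Step 4: +4 new -> 25 infected
Step 5: +6 new -> 31 infected
Step 6: +3 new -> 34 infected
Step 7: +0 new -> 34 infected

Answer: 7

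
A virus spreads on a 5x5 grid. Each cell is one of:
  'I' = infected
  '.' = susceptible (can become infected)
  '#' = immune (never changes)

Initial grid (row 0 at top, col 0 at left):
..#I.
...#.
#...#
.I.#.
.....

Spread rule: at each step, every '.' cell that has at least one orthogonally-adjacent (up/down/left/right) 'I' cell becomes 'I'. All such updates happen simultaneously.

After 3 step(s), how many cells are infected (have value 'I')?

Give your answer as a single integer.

Step 0 (initial): 2 infected
Step 1: +5 new -> 7 infected
Step 2: +5 new -> 12 infected
Step 3: +5 new -> 17 infected

Answer: 17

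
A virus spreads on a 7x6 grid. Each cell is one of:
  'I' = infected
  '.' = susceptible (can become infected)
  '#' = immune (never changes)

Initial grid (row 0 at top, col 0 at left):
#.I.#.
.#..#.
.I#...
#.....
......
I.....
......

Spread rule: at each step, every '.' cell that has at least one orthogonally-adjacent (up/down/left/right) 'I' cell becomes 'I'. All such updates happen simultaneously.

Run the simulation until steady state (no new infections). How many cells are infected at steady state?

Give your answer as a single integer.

Answer: 36

Derivation:
Step 0 (initial): 3 infected
Step 1: +8 new -> 11 infected
Step 2: +6 new -> 17 infected
Step 3: +5 new -> 22 infected
Step 4: +5 new -> 27 infected
Step 5: +5 new -> 32 infected
Step 6: +3 new -> 35 infected
Step 7: +1 new -> 36 infected
Step 8: +0 new -> 36 infected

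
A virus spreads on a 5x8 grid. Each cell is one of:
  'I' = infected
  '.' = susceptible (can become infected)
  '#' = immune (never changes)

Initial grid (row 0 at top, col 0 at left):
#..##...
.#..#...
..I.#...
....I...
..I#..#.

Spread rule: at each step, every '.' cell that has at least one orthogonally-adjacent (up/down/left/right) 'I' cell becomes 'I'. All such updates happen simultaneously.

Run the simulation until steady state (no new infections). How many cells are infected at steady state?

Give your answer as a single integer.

Answer: 32

Derivation:
Step 0 (initial): 3 infected
Step 1: +8 new -> 11 infected
Step 2: +8 new -> 19 infected
Step 3: +6 new -> 25 infected
Step 4: +4 new -> 29 infected
Step 5: +2 new -> 31 infected
Step 6: +1 new -> 32 infected
Step 7: +0 new -> 32 infected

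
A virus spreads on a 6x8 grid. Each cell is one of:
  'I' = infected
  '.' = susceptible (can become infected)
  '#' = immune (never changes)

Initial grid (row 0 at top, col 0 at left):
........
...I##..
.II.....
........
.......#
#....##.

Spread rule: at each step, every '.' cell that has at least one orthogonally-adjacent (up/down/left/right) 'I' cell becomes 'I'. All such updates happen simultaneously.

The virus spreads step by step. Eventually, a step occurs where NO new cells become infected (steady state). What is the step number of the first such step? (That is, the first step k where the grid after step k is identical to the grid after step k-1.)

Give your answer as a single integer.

Step 0 (initial): 3 infected
Step 1: +7 new -> 10 infected
Step 2: +9 new -> 19 infected
Step 3: +8 new -> 27 infected
Step 4: +5 new -> 32 infected
Step 5: +6 new -> 38 infected
Step 6: +3 new -> 41 infected
Step 7: +0 new -> 41 infected

Answer: 7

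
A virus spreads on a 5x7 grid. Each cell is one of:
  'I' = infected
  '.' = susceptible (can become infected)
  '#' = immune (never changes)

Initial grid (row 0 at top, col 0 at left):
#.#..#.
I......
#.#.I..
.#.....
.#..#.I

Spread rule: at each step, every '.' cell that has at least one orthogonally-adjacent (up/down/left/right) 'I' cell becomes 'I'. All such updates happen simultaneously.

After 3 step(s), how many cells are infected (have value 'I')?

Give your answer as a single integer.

Step 0 (initial): 3 infected
Step 1: +7 new -> 10 infected
Step 2: +9 new -> 19 infected
Step 3: +4 new -> 23 infected

Answer: 23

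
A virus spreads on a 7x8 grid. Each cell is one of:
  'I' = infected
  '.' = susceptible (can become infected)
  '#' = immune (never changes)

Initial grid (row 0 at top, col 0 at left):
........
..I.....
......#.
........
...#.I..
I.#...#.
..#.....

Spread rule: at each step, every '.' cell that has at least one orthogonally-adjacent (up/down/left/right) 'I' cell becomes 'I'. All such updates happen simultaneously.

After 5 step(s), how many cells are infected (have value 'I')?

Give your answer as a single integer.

Answer: 50

Derivation:
Step 0 (initial): 3 infected
Step 1: +11 new -> 14 infected
Step 2: +16 new -> 30 infected
Step 3: +13 new -> 43 infected
Step 4: +5 new -> 48 infected
Step 5: +2 new -> 50 infected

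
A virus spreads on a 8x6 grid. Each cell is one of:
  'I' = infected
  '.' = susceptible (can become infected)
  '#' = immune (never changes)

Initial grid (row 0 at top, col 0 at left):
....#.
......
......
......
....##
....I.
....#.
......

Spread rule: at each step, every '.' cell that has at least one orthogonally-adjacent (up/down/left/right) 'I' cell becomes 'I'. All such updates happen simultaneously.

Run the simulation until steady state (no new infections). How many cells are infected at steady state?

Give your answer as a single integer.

Step 0 (initial): 1 infected
Step 1: +2 new -> 3 infected
Step 2: +4 new -> 7 infected
Step 3: +6 new -> 13 infected
Step 4: +8 new -> 21 infected
Step 5: +8 new -> 29 infected
Step 6: +7 new -> 36 infected
Step 7: +4 new -> 40 infected
Step 8: +3 new -> 43 infected
Step 9: +1 new -> 44 infected
Step 10: +0 new -> 44 infected

Answer: 44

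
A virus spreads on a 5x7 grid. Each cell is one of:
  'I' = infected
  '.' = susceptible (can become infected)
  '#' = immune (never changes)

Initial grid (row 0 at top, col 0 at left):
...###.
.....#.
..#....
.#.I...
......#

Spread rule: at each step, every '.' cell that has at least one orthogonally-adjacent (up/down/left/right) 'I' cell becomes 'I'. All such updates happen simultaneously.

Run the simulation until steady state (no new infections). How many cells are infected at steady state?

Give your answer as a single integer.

Step 0 (initial): 1 infected
Step 1: +4 new -> 5 infected
Step 2: +5 new -> 10 infected
Step 3: +6 new -> 16 infected
Step 4: +4 new -> 20 infected
Step 5: +5 new -> 25 infected
Step 6: +3 new -> 28 infected
Step 7: +0 new -> 28 infected

Answer: 28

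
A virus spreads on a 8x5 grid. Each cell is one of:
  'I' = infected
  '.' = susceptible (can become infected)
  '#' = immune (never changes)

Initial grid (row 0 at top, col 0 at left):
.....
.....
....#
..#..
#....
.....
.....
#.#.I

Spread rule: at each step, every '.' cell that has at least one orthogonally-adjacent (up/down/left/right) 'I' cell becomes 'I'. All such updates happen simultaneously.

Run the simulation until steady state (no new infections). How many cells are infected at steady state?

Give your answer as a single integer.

Answer: 35

Derivation:
Step 0 (initial): 1 infected
Step 1: +2 new -> 3 infected
Step 2: +2 new -> 5 infected
Step 3: +3 new -> 8 infected
Step 4: +4 new -> 12 infected
Step 5: +5 new -> 17 infected
Step 6: +3 new -> 20 infected
Step 7: +3 new -> 23 infected
Step 8: +5 new -> 28 infected
Step 9: +4 new -> 32 infected
Step 10: +2 new -> 34 infected
Step 11: +1 new -> 35 infected
Step 12: +0 new -> 35 infected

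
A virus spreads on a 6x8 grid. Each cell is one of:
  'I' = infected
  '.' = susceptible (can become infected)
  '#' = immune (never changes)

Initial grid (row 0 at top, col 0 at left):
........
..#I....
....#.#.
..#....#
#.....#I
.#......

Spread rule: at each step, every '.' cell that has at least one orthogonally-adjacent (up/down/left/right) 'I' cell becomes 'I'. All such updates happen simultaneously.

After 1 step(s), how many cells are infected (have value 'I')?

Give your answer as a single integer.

Step 0 (initial): 2 infected
Step 1: +4 new -> 6 infected

Answer: 6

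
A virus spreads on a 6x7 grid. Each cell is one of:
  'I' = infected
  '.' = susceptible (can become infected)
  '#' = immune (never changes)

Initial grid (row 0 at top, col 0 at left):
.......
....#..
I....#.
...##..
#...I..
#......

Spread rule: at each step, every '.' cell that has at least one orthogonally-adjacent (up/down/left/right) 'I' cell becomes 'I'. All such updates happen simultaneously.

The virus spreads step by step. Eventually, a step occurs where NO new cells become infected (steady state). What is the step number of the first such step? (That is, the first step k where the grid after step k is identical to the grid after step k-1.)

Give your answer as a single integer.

Step 0 (initial): 2 infected
Step 1: +6 new -> 8 infected
Step 2: +9 new -> 17 infected
Step 3: +8 new -> 25 infected
Step 4: +5 new -> 30 infected
Step 5: +2 new -> 32 infected
Step 6: +3 new -> 35 infected
Step 7: +1 new -> 36 infected
Step 8: +0 new -> 36 infected

Answer: 8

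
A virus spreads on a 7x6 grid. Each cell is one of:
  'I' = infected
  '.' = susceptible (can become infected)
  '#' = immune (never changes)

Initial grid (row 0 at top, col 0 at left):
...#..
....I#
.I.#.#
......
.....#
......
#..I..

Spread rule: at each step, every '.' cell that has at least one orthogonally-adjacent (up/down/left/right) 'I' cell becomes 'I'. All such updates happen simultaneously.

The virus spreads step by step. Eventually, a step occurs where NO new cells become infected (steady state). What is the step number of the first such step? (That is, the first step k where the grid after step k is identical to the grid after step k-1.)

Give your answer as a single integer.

Answer: 5

Derivation:
Step 0 (initial): 3 infected
Step 1: +10 new -> 13 infected
Step 2: +13 new -> 26 infected
Step 3: +9 new -> 35 infected
Step 4: +1 new -> 36 infected
Step 5: +0 new -> 36 infected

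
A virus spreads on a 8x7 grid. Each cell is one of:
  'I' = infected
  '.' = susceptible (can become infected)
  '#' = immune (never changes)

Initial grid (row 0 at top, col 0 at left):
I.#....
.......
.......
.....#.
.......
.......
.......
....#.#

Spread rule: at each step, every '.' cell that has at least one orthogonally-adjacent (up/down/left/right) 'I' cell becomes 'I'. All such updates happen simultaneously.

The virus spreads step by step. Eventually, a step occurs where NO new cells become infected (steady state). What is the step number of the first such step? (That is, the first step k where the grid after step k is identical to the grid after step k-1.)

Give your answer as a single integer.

Answer: 13

Derivation:
Step 0 (initial): 1 infected
Step 1: +2 new -> 3 infected
Step 2: +2 new -> 5 infected
Step 3: +3 new -> 8 infected
Step 4: +4 new -> 12 infected
Step 5: +6 new -> 18 infected
Step 6: +7 new -> 25 infected
Step 7: +8 new -> 33 infected
Step 8: +6 new -> 39 infected
Step 9: +5 new -> 44 infected
Step 10: +4 new -> 48 infected
Step 11: +2 new -> 50 infected
Step 12: +2 new -> 52 infected
Step 13: +0 new -> 52 infected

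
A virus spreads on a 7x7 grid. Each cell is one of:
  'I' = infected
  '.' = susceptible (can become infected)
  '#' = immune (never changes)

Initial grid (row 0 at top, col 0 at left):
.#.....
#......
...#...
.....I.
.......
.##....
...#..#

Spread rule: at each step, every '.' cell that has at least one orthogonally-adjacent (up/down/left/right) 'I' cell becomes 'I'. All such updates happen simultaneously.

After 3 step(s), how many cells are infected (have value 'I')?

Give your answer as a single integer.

Answer: 20

Derivation:
Step 0 (initial): 1 infected
Step 1: +4 new -> 5 infected
Step 2: +7 new -> 12 infected
Step 3: +8 new -> 20 infected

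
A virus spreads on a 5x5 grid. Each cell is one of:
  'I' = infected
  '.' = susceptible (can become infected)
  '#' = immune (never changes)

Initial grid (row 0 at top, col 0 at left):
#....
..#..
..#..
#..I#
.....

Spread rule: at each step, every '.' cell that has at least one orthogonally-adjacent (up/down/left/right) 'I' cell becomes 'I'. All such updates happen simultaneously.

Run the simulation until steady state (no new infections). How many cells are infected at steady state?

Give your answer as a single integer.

Answer: 20

Derivation:
Step 0 (initial): 1 infected
Step 1: +3 new -> 4 infected
Step 2: +5 new -> 9 infected
Step 3: +4 new -> 13 infected
Step 4: +5 new -> 18 infected
Step 5: +2 new -> 20 infected
Step 6: +0 new -> 20 infected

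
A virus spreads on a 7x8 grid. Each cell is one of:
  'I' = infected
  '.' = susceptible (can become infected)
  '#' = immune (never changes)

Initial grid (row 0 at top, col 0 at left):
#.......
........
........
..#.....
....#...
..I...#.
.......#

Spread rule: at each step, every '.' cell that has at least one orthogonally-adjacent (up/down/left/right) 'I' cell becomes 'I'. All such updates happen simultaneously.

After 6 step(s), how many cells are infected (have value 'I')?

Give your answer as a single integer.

Answer: 39

Derivation:
Step 0 (initial): 1 infected
Step 1: +4 new -> 5 infected
Step 2: +6 new -> 11 infected
Step 3: +6 new -> 17 infected
Step 4: +6 new -> 23 infected
Step 5: +8 new -> 31 infected
Step 6: +8 new -> 39 infected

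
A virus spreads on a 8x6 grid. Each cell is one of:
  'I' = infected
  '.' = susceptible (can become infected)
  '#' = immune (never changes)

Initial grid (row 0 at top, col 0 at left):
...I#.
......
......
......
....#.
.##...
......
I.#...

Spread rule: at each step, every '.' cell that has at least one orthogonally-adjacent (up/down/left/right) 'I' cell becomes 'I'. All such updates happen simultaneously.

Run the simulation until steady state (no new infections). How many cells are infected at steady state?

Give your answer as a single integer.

Step 0 (initial): 2 infected
Step 1: +4 new -> 6 infected
Step 2: +6 new -> 12 infected
Step 3: +8 new -> 20 infected
Step 4: +10 new -> 30 infected
Step 5: +7 new -> 37 infected
Step 6: +4 new -> 41 infected
Step 7: +2 new -> 43 infected
Step 8: +0 new -> 43 infected

Answer: 43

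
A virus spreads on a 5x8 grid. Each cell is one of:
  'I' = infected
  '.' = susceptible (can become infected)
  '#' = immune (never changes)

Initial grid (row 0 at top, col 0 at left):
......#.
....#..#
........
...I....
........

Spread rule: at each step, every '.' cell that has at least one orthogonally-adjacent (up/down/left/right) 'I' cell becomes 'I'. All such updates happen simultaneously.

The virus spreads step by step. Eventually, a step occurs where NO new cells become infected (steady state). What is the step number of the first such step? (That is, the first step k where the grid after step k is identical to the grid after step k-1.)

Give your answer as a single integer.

Answer: 7

Derivation:
Step 0 (initial): 1 infected
Step 1: +4 new -> 5 infected
Step 2: +7 new -> 12 infected
Step 3: +8 new -> 20 infected
Step 4: +9 new -> 29 infected
Step 5: +6 new -> 35 infected
Step 6: +1 new -> 36 infected
Step 7: +0 new -> 36 infected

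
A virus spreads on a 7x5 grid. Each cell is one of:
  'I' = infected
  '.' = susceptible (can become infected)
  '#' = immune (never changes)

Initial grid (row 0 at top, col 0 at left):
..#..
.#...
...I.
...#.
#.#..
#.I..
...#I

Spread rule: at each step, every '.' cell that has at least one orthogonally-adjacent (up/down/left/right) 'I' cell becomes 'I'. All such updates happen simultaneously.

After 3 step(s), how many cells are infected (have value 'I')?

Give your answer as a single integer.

Answer: 24

Derivation:
Step 0 (initial): 3 infected
Step 1: +7 new -> 10 infected
Step 2: +10 new -> 20 infected
Step 3: +4 new -> 24 infected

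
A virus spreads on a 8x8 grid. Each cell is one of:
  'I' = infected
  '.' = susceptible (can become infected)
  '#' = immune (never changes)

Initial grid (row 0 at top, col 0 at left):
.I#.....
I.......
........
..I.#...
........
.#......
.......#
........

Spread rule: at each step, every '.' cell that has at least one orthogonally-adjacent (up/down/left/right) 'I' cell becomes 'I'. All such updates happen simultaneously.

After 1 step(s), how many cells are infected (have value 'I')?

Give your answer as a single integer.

Answer: 10

Derivation:
Step 0 (initial): 3 infected
Step 1: +7 new -> 10 infected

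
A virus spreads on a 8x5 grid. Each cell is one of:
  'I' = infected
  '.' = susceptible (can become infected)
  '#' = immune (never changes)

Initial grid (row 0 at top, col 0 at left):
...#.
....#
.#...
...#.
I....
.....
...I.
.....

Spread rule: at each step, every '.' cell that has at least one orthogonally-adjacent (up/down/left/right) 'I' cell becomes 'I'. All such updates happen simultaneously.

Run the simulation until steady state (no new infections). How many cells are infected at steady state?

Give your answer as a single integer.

Step 0 (initial): 2 infected
Step 1: +7 new -> 9 infected
Step 2: +11 new -> 20 infected
Step 3: +5 new -> 25 infected
Step 4: +4 new -> 29 infected
Step 5: +4 new -> 33 infected
Step 6: +2 new -> 35 infected
Step 7: +0 new -> 35 infected

Answer: 35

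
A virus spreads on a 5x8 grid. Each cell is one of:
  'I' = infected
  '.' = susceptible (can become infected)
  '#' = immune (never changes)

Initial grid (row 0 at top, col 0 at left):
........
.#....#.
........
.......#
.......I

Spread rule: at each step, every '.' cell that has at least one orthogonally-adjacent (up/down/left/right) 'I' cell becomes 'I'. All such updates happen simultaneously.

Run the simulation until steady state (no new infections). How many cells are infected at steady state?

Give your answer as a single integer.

Answer: 37

Derivation:
Step 0 (initial): 1 infected
Step 1: +1 new -> 2 infected
Step 2: +2 new -> 4 infected
Step 3: +3 new -> 7 infected
Step 4: +4 new -> 11 infected
Step 5: +5 new -> 16 infected
Step 6: +6 new -> 22 infected
Step 7: +6 new -> 28 infected
Step 8: +4 new -> 32 infected
Step 9: +2 new -> 34 infected
Step 10: +2 new -> 36 infected
Step 11: +1 new -> 37 infected
Step 12: +0 new -> 37 infected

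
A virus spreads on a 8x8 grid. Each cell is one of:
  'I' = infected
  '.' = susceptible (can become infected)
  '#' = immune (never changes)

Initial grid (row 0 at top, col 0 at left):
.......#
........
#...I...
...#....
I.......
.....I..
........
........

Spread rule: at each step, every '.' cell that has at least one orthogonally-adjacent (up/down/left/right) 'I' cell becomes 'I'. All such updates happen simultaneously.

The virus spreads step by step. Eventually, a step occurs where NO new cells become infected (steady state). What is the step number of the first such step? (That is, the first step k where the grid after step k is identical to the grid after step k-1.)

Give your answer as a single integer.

Answer: 7

Derivation:
Step 0 (initial): 3 infected
Step 1: +11 new -> 14 infected
Step 2: +17 new -> 31 infected
Step 3: +17 new -> 48 infected
Step 4: +9 new -> 57 infected
Step 5: +3 new -> 60 infected
Step 6: +1 new -> 61 infected
Step 7: +0 new -> 61 infected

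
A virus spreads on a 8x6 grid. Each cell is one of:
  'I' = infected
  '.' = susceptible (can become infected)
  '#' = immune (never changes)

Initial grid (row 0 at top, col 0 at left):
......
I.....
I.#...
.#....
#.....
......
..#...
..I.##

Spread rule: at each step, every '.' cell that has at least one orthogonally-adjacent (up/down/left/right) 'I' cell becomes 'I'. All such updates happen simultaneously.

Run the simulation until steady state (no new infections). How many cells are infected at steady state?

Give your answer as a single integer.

Answer: 42

Derivation:
Step 0 (initial): 3 infected
Step 1: +6 new -> 9 infected
Step 2: +5 new -> 14 infected
Step 3: +6 new -> 20 infected
Step 4: +9 new -> 29 infected
Step 5: +7 new -> 36 infected
Step 6: +5 new -> 41 infected
Step 7: +1 new -> 42 infected
Step 8: +0 new -> 42 infected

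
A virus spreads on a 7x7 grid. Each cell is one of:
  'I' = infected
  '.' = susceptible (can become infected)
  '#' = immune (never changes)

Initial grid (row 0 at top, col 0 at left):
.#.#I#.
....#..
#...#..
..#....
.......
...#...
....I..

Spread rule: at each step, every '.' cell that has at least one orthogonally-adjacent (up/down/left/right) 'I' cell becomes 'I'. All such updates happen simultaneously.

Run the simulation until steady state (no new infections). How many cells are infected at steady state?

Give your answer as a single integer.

Answer: 41

Derivation:
Step 0 (initial): 2 infected
Step 1: +3 new -> 5 infected
Step 2: +4 new -> 9 infected
Step 3: +6 new -> 15 infected
Step 4: +6 new -> 21 infected
Step 5: +5 new -> 26 infected
Step 6: +6 new -> 32 infected
Step 7: +4 new -> 36 infected
Step 8: +3 new -> 39 infected
Step 9: +1 new -> 40 infected
Step 10: +1 new -> 41 infected
Step 11: +0 new -> 41 infected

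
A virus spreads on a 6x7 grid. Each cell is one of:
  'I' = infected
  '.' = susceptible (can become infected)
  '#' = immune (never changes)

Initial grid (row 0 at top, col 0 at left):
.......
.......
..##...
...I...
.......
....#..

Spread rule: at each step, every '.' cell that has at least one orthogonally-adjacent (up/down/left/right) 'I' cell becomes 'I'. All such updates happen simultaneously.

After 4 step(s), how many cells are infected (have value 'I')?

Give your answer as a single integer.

Answer: 28

Derivation:
Step 0 (initial): 1 infected
Step 1: +3 new -> 4 infected
Step 2: +6 new -> 10 infected
Step 3: +8 new -> 18 infected
Step 4: +10 new -> 28 infected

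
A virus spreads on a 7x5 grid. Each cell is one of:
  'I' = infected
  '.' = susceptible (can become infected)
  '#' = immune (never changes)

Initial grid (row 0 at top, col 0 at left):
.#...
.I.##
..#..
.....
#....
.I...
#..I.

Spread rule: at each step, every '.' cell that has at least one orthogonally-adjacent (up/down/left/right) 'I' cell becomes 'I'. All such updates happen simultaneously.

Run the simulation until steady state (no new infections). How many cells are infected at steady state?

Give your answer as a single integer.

Answer: 29

Derivation:
Step 0 (initial): 3 infected
Step 1: +10 new -> 13 infected
Step 2: +7 new -> 20 infected
Step 3: +5 new -> 25 infected
Step 4: +3 new -> 28 infected
Step 5: +1 new -> 29 infected
Step 6: +0 new -> 29 infected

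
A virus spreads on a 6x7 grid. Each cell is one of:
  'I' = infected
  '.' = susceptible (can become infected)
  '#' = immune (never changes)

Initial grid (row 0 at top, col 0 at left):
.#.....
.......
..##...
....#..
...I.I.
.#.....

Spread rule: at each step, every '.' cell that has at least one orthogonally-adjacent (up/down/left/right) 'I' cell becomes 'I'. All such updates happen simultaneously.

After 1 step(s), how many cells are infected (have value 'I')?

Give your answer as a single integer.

Answer: 9

Derivation:
Step 0 (initial): 2 infected
Step 1: +7 new -> 9 infected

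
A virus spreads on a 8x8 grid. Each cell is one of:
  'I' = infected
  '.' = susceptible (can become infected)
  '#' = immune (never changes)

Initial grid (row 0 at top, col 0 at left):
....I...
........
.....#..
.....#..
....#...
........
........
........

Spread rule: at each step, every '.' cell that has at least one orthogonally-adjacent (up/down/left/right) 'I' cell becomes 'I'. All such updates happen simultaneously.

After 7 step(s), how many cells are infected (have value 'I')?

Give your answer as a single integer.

Answer: 41

Derivation:
Step 0 (initial): 1 infected
Step 1: +3 new -> 4 infected
Step 2: +5 new -> 9 infected
Step 3: +6 new -> 15 infected
Step 4: +6 new -> 21 infected
Step 5: +6 new -> 27 infected
Step 6: +6 new -> 33 infected
Step 7: +8 new -> 41 infected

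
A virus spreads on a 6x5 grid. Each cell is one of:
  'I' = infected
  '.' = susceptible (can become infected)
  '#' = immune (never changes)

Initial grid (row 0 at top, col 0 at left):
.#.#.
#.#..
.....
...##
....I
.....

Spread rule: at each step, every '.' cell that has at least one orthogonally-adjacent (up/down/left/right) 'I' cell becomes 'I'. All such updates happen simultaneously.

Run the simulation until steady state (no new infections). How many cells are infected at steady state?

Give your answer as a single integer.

Answer: 22

Derivation:
Step 0 (initial): 1 infected
Step 1: +2 new -> 3 infected
Step 2: +2 new -> 5 infected
Step 3: +3 new -> 8 infected
Step 4: +4 new -> 12 infected
Step 5: +4 new -> 16 infected
Step 6: +4 new -> 20 infected
Step 7: +1 new -> 21 infected
Step 8: +1 new -> 22 infected
Step 9: +0 new -> 22 infected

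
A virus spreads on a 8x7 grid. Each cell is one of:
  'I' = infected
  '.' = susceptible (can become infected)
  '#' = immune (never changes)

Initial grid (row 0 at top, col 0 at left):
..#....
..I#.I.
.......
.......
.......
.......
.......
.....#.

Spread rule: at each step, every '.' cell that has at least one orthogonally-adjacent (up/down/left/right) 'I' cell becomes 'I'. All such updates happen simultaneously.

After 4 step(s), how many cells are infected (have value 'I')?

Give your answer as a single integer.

Step 0 (initial): 2 infected
Step 1: +6 new -> 8 infected
Step 2: +10 new -> 18 infected
Step 3: +9 new -> 27 infected
Step 4: +7 new -> 34 infected

Answer: 34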